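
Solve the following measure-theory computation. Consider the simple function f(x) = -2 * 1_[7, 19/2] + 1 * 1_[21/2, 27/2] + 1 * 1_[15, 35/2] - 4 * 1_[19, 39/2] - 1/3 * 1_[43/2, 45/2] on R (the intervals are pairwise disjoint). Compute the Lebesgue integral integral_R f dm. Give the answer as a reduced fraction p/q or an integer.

For a simple function f = sum_i c_i * 1_{A_i} with disjoint A_i,
  integral f dm = sum_i c_i * m(A_i).
Lengths of the A_i:
  m(A_1) = 19/2 - 7 = 5/2.
  m(A_2) = 27/2 - 21/2 = 3.
  m(A_3) = 35/2 - 15 = 5/2.
  m(A_4) = 39/2 - 19 = 1/2.
  m(A_5) = 45/2 - 43/2 = 1.
Contributions c_i * m(A_i):
  (-2) * (5/2) = -5.
  (1) * (3) = 3.
  (1) * (5/2) = 5/2.
  (-4) * (1/2) = -2.
  (-1/3) * (1) = -1/3.
Total: -5 + 3 + 5/2 - 2 - 1/3 = -11/6.

-11/6


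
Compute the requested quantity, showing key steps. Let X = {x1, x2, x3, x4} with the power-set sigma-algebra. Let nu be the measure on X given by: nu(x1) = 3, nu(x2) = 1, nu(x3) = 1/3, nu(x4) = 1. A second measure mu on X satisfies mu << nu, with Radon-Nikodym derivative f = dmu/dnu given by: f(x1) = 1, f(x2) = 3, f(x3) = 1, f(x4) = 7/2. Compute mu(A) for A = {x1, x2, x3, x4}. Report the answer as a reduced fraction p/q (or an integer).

By the defining property of the Radon-Nikodym derivative, for every measurable set A,
  mu(A) = integral_A f dnu.
Since nu is a discrete measure concentrated on the atoms of X, the integral over A reduces to the sum
  mu(A) = sum_{x in A} f(x) * nu({x}).
Computing each term:
  x1: f(x1) * nu(x1) = 1 * 3 = 3.
  x2: f(x2) * nu(x2) = 3 * 1 = 3.
  x3: f(x3) * nu(x3) = 1 * 1/3 = 1/3.
  x4: f(x4) * nu(x4) = 7/2 * 1 = 7/2.
Summing: mu(A) = 3 + 3 + 1/3 + 7/2 = 59/6.

59/6


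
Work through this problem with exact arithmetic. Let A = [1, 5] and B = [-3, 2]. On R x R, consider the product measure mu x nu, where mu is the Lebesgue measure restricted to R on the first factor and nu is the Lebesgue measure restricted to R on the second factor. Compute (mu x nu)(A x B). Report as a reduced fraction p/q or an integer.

For a measurable rectangle A x B, the product measure satisfies
  (mu x nu)(A x B) = mu(A) * nu(B).
  mu(A) = 4.
  nu(B) = 5.
  (mu x nu)(A x B) = 4 * 5 = 20.

20


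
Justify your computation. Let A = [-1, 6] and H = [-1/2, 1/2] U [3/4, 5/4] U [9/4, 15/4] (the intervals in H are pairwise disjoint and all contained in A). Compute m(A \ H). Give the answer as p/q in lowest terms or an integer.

The ambient interval has length m(A) = 6 - (-1) = 7.
Since the holes are disjoint and sit inside A, by finite additivity
  m(H) = sum_i (b_i - a_i), and m(A \ H) = m(A) - m(H).
Computing the hole measures:
  m(H_1) = 1/2 - (-1/2) = 1.
  m(H_2) = 5/4 - 3/4 = 1/2.
  m(H_3) = 15/4 - 9/4 = 3/2.
Summed: m(H) = 1 + 1/2 + 3/2 = 3.
So m(A \ H) = 7 - 3 = 4.

4


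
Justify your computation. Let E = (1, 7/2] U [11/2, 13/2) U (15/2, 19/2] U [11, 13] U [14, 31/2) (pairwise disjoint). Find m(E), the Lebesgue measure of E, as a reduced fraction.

For pairwise disjoint intervals, m(union_i I_i) = sum_i m(I_i),
and m is invariant under swapping open/closed endpoints (single points have measure 0).
So m(E) = sum_i (b_i - a_i).
  I_1 has length 7/2 - 1 = 5/2.
  I_2 has length 13/2 - 11/2 = 1.
  I_3 has length 19/2 - 15/2 = 2.
  I_4 has length 13 - 11 = 2.
  I_5 has length 31/2 - 14 = 3/2.
Summing:
  m(E) = 5/2 + 1 + 2 + 2 + 3/2 = 9.

9


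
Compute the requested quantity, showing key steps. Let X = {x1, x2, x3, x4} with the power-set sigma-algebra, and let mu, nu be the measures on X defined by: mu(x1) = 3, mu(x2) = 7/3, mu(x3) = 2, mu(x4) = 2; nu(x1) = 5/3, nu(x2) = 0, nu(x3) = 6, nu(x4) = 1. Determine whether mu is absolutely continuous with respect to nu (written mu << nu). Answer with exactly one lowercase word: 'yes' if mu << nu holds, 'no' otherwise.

mu << nu means: every nu-null measurable set is also mu-null; equivalently, for every atom x, if nu({x}) = 0 then mu({x}) = 0.
Checking each atom:
  x1: nu = 5/3 > 0 -> no constraint.
  x2: nu = 0, mu = 7/3 > 0 -> violates mu << nu.
  x3: nu = 6 > 0 -> no constraint.
  x4: nu = 1 > 0 -> no constraint.
The atom(s) x2 violate the condition (nu = 0 but mu > 0). Therefore mu is NOT absolutely continuous w.r.t. nu.

no


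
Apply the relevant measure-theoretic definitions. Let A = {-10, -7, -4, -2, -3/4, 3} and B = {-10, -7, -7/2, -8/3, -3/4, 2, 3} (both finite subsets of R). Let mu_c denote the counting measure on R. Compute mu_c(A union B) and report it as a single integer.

Counting measure on a finite set equals cardinality. By inclusion-exclusion, |A union B| = |A| + |B| - |A cap B|.
|A| = 6, |B| = 7, |A cap B| = 4.
So mu_c(A union B) = 6 + 7 - 4 = 9.

9


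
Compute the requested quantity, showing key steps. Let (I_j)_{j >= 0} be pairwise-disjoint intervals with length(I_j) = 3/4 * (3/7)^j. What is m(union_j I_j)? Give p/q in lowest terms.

By countable additivity of the Lebesgue measure on pairwise disjoint measurable sets,
  m(union_{j >= 0} I_j) = sum_{j >= 0} m(I_j) = sum_{j >= 0} a * r^j,
  with a = 3/4 and r = 3/7.
Since 0 < r = 3/7 < 1, the geometric series converges:
  sum_{j >= 0} a * r^j = a / (1 - r).
  = 3/4 / (1 - 3/7)
  = 3/4 / (4/7)
  = 21/16.

21/16


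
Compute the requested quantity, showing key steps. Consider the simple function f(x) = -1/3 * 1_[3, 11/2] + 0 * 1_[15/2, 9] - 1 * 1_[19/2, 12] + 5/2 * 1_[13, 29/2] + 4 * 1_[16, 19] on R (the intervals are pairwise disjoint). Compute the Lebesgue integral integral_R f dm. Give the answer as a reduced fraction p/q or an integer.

For a simple function f = sum_i c_i * 1_{A_i} with disjoint A_i,
  integral f dm = sum_i c_i * m(A_i).
Lengths of the A_i:
  m(A_1) = 11/2 - 3 = 5/2.
  m(A_2) = 9 - 15/2 = 3/2.
  m(A_3) = 12 - 19/2 = 5/2.
  m(A_4) = 29/2 - 13 = 3/2.
  m(A_5) = 19 - 16 = 3.
Contributions c_i * m(A_i):
  (-1/3) * (5/2) = -5/6.
  (0) * (3/2) = 0.
  (-1) * (5/2) = -5/2.
  (5/2) * (3/2) = 15/4.
  (4) * (3) = 12.
Total: -5/6 + 0 - 5/2 + 15/4 + 12 = 149/12.

149/12


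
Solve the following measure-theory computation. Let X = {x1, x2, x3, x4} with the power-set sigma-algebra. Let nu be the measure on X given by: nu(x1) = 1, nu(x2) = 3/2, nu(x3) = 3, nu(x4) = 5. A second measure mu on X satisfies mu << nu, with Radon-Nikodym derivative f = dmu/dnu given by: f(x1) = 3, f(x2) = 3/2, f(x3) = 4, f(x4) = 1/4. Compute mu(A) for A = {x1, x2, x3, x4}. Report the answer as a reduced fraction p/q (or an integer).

By the defining property of the Radon-Nikodym derivative, for every measurable set A,
  mu(A) = integral_A f dnu.
Since nu is a discrete measure concentrated on the atoms of X, the integral over A reduces to the sum
  mu(A) = sum_{x in A} f(x) * nu({x}).
Computing each term:
  x1: f(x1) * nu(x1) = 3 * 1 = 3.
  x2: f(x2) * nu(x2) = 3/2 * 3/2 = 9/4.
  x3: f(x3) * nu(x3) = 4 * 3 = 12.
  x4: f(x4) * nu(x4) = 1/4 * 5 = 5/4.
Summing: mu(A) = 3 + 9/4 + 12 + 5/4 = 37/2.

37/2


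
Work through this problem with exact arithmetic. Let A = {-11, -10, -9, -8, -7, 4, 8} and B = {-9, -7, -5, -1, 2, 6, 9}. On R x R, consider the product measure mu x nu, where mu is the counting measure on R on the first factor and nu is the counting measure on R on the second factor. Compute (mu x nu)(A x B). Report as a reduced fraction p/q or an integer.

For a measurable rectangle A x B, the product measure satisfies
  (mu x nu)(A x B) = mu(A) * nu(B).
  mu(A) = 7.
  nu(B) = 7.
  (mu x nu)(A x B) = 7 * 7 = 49.

49


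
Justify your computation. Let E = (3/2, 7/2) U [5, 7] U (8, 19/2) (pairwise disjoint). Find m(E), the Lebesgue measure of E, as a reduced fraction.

For pairwise disjoint intervals, m(union_i I_i) = sum_i m(I_i),
and m is invariant under swapping open/closed endpoints (single points have measure 0).
So m(E) = sum_i (b_i - a_i).
  I_1 has length 7/2 - 3/2 = 2.
  I_2 has length 7 - 5 = 2.
  I_3 has length 19/2 - 8 = 3/2.
Summing:
  m(E) = 2 + 2 + 3/2 = 11/2.

11/2


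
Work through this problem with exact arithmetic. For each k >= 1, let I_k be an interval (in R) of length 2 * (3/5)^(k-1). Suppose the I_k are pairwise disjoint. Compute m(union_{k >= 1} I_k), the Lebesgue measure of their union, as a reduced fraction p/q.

By countable additivity of the Lebesgue measure on pairwise disjoint measurable sets,
  m(union_{k >= 1} I_k) = sum_{k >= 1} m(I_k) = sum_{k >= 1} a * r^(k-1),
  with a = 2 and r = 3/5.
Since 0 < r = 3/5 < 1, the geometric series converges:
  sum_{k >= 1} a * r^(k-1) = a / (1 - r).
  = 2 / (1 - 3/5)
  = 2 / (2/5)
  = 5.

5


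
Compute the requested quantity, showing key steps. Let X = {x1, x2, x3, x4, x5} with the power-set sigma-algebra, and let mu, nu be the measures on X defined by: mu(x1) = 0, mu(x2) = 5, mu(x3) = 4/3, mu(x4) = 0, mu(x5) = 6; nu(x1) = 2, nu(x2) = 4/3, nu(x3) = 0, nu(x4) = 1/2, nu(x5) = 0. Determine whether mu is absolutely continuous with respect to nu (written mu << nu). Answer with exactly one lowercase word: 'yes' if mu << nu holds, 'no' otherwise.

mu << nu means: every nu-null measurable set is also mu-null; equivalently, for every atom x, if nu({x}) = 0 then mu({x}) = 0.
Checking each atom:
  x1: nu = 2 > 0 -> no constraint.
  x2: nu = 4/3 > 0 -> no constraint.
  x3: nu = 0, mu = 4/3 > 0 -> violates mu << nu.
  x4: nu = 1/2 > 0 -> no constraint.
  x5: nu = 0, mu = 6 > 0 -> violates mu << nu.
The atom(s) x3, x5 violate the condition (nu = 0 but mu > 0). Therefore mu is NOT absolutely continuous w.r.t. nu.

no


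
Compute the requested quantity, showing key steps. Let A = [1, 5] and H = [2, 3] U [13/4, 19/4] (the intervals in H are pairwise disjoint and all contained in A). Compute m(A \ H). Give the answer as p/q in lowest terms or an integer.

The ambient interval has length m(A) = 5 - 1 = 4.
Since the holes are disjoint and sit inside A, by finite additivity
  m(H) = sum_i (b_i - a_i), and m(A \ H) = m(A) - m(H).
Computing the hole measures:
  m(H_1) = 3 - 2 = 1.
  m(H_2) = 19/4 - 13/4 = 3/2.
Summed: m(H) = 1 + 3/2 = 5/2.
So m(A \ H) = 4 - 5/2 = 3/2.

3/2


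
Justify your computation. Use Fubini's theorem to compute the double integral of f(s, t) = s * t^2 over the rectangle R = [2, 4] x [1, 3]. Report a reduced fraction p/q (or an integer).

f(s, t) is a tensor product of a function of s and a function of t, and both factors are bounded continuous (hence Lebesgue integrable) on the rectangle, so Fubini's theorem applies:
  integral_R f d(m x m) = (integral_a1^b1 s ds) * (integral_a2^b2 t^2 dt).
Inner integral in s: integral_{2}^{4} s ds = (4^2 - 2^2)/2
  = 6.
Inner integral in t: integral_{1}^{3} t^2 dt = (3^3 - 1^3)/3
  = 26/3.
Product: (6) * (26/3) = 52.

52


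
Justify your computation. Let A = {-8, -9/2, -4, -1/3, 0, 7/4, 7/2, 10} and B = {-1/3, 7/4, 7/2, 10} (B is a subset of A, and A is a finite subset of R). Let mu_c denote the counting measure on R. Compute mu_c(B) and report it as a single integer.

Counting measure assigns mu_c(E) = |E| (number of elements) when E is finite.
B has 4 element(s), so mu_c(B) = 4.

4


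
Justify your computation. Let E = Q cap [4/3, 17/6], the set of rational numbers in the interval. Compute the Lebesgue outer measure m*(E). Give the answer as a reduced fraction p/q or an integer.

E = Q cap [4/3, 17/6] is a subset of Q, which is countable. Enumerate Q = {q_1, q_2, ...}; for any eps > 0, cover q_k by the open interval (q_k - eps/2^(k+1), q_k + eps/2^(k+1)), of length eps/2^k. The total cover length is sum_{k>=1} eps/2^k = eps. Hence m*(E) <= m*(Q) <= eps for every eps > 0, and since outer measure is non-negative, m*(E) = 0.

0


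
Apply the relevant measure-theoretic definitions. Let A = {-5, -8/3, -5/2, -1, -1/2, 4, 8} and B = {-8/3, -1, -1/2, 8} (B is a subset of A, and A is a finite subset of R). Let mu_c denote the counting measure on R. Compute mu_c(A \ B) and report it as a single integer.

Counting measure assigns mu_c(E) = |E| (number of elements) when E is finite. For B subset A, A \ B is the set of elements of A not in B, so |A \ B| = |A| - |B|.
|A| = 7, |B| = 4, so mu_c(A \ B) = 7 - 4 = 3.

3


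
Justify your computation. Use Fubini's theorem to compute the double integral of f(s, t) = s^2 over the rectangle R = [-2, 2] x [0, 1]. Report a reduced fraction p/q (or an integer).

f(s, t) is a tensor product of a function of s and a function of t, and both factors are bounded continuous (hence Lebesgue integrable) on the rectangle, so Fubini's theorem applies:
  integral_R f d(m x m) = (integral_a1^b1 s^2 ds) * (integral_a2^b2 1 dt).
Inner integral in s: integral_{-2}^{2} s^2 ds = (2^3 - (-2)^3)/3
  = 16/3.
Inner integral in t: integral_{0}^{1} 1 dt = (1^1 - 0^1)/1
  = 1.
Product: (16/3) * (1) = 16/3.

16/3


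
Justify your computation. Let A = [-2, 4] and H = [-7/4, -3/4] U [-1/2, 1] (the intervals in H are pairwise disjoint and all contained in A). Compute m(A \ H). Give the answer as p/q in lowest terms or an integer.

The ambient interval has length m(A) = 4 - (-2) = 6.
Since the holes are disjoint and sit inside A, by finite additivity
  m(H) = sum_i (b_i - a_i), and m(A \ H) = m(A) - m(H).
Computing the hole measures:
  m(H_1) = -3/4 - (-7/4) = 1.
  m(H_2) = 1 - (-1/2) = 3/2.
Summed: m(H) = 1 + 3/2 = 5/2.
So m(A \ H) = 6 - 5/2 = 7/2.

7/2


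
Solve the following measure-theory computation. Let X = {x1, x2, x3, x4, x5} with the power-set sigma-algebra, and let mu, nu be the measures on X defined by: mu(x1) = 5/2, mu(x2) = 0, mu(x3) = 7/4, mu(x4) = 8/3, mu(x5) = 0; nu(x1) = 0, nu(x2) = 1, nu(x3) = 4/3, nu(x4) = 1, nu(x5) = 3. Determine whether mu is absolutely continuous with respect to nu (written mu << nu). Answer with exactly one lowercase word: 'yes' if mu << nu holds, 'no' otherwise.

mu << nu means: every nu-null measurable set is also mu-null; equivalently, for every atom x, if nu({x}) = 0 then mu({x}) = 0.
Checking each atom:
  x1: nu = 0, mu = 5/2 > 0 -> violates mu << nu.
  x2: nu = 1 > 0 -> no constraint.
  x3: nu = 4/3 > 0 -> no constraint.
  x4: nu = 1 > 0 -> no constraint.
  x5: nu = 3 > 0 -> no constraint.
The atom(s) x1 violate the condition (nu = 0 but mu > 0). Therefore mu is NOT absolutely continuous w.r.t. nu.

no


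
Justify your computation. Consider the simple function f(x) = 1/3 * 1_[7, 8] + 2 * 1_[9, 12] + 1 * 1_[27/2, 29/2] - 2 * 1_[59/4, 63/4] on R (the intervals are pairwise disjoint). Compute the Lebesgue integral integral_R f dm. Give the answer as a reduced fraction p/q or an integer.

For a simple function f = sum_i c_i * 1_{A_i} with disjoint A_i,
  integral f dm = sum_i c_i * m(A_i).
Lengths of the A_i:
  m(A_1) = 8 - 7 = 1.
  m(A_2) = 12 - 9 = 3.
  m(A_3) = 29/2 - 27/2 = 1.
  m(A_4) = 63/4 - 59/4 = 1.
Contributions c_i * m(A_i):
  (1/3) * (1) = 1/3.
  (2) * (3) = 6.
  (1) * (1) = 1.
  (-2) * (1) = -2.
Total: 1/3 + 6 + 1 - 2 = 16/3.

16/3


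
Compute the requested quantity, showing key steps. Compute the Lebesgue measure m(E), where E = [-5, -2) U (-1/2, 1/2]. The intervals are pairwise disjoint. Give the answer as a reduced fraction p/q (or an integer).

For pairwise disjoint intervals, m(union_i I_i) = sum_i m(I_i),
and m is invariant under swapping open/closed endpoints (single points have measure 0).
So m(E) = sum_i (b_i - a_i).
  I_1 has length -2 - (-5) = 3.
  I_2 has length 1/2 - (-1/2) = 1.
Summing:
  m(E) = 3 + 1 = 4.

4


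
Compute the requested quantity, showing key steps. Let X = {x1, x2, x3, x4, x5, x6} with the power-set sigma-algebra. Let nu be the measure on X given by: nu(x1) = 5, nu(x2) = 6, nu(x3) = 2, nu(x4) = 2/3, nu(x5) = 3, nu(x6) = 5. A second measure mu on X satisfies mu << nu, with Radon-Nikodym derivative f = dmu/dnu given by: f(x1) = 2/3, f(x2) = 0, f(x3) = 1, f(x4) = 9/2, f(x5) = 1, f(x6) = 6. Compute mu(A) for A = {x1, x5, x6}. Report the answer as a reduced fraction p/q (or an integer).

By the defining property of the Radon-Nikodym derivative, for every measurable set A,
  mu(A) = integral_A f dnu.
Since nu is a discrete measure concentrated on the atoms of X, the integral over A reduces to the sum
  mu(A) = sum_{x in A} f(x) * nu({x}).
Computing each term:
  x1: f(x1) * nu(x1) = 2/3 * 5 = 10/3.
  x5: f(x5) * nu(x5) = 1 * 3 = 3.
  x6: f(x6) * nu(x6) = 6 * 5 = 30.
Summing: mu(A) = 10/3 + 3 + 30 = 109/3.

109/3


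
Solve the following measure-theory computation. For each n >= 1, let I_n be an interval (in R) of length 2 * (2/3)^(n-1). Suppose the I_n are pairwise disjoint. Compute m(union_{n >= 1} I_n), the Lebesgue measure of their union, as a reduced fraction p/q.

By countable additivity of the Lebesgue measure on pairwise disjoint measurable sets,
  m(union_{n >= 1} I_n) = sum_{n >= 1} m(I_n) = sum_{n >= 1} a * r^(n-1),
  with a = 2 and r = 2/3.
Since 0 < r = 2/3 < 1, the geometric series converges:
  sum_{n >= 1} a * r^(n-1) = a / (1 - r).
  = 2 / (1 - 2/3)
  = 2 / (1/3)
  = 6.

6


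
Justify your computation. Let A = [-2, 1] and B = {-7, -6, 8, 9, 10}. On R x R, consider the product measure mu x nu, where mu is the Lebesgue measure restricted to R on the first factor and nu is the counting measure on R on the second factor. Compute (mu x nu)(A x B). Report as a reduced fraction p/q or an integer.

For a measurable rectangle A x B, the product measure satisfies
  (mu x nu)(A x B) = mu(A) * nu(B).
  mu(A) = 3.
  nu(B) = 5.
  (mu x nu)(A x B) = 3 * 5 = 15.

15


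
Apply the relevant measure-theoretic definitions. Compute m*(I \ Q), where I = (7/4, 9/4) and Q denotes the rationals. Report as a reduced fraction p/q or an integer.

The interval I = (7/4, 9/4) has m(I) = 9/4 - 7/4 = 1/2 (endpoints are measure-zero, so open/closed/half-open agree). Write I = (I cap Q) u (I \ Q). The rationals in I are countable, so m*(I cap Q) = 0 (cover each rational by intervals whose total length is arbitrarily small). By countable subadditivity m*(I) <= m*(I cap Q) + m*(I \ Q), hence m*(I \ Q) >= m(I) = 1/2. The reverse inequality m*(I \ Q) <= m*(I) = 1/2 is trivial since (I \ Q) is a subset of I. Therefore m*(I \ Q) = 1/2.

1/2


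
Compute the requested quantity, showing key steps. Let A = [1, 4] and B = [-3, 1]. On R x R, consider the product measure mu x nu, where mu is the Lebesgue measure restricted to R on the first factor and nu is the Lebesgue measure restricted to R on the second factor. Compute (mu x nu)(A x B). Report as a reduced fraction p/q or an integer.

For a measurable rectangle A x B, the product measure satisfies
  (mu x nu)(A x B) = mu(A) * nu(B).
  mu(A) = 3.
  nu(B) = 4.
  (mu x nu)(A x B) = 3 * 4 = 12.

12


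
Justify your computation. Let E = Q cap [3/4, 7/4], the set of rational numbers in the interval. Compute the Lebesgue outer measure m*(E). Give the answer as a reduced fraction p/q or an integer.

E = Q cap [3/4, 7/4] is a subset of Q, which is countable. Enumerate Q = {q_1, q_2, ...}; for any eps > 0, cover q_k by the open interval (q_k - eps/2^(k+1), q_k + eps/2^(k+1)), of length eps/2^k. The total cover length is sum_{k>=1} eps/2^k = eps. Hence m*(E) <= m*(Q) <= eps for every eps > 0, and since outer measure is non-negative, m*(E) = 0.

0


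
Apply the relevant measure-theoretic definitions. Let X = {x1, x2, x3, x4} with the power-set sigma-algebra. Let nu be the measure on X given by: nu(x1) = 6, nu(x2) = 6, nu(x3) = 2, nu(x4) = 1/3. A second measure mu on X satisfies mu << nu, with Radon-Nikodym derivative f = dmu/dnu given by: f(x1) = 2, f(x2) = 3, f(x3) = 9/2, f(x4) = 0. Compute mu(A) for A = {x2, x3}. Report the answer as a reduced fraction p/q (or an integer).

By the defining property of the Radon-Nikodym derivative, for every measurable set A,
  mu(A) = integral_A f dnu.
Since nu is a discrete measure concentrated on the atoms of X, the integral over A reduces to the sum
  mu(A) = sum_{x in A} f(x) * nu({x}).
Computing each term:
  x2: f(x2) * nu(x2) = 3 * 6 = 18.
  x3: f(x3) * nu(x3) = 9/2 * 2 = 9.
Summing: mu(A) = 18 + 9 = 27.

27


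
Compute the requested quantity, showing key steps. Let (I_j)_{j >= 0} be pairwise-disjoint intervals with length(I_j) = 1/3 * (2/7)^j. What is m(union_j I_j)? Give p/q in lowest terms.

By countable additivity of the Lebesgue measure on pairwise disjoint measurable sets,
  m(union_{j >= 0} I_j) = sum_{j >= 0} m(I_j) = sum_{j >= 0} a * r^j,
  with a = 1/3 and r = 2/7.
Since 0 < r = 2/7 < 1, the geometric series converges:
  sum_{j >= 0} a * r^j = a / (1 - r).
  = 1/3 / (1 - 2/7)
  = 1/3 / (5/7)
  = 7/15.

7/15


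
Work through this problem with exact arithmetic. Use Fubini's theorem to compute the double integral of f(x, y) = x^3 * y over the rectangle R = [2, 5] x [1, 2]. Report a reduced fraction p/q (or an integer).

f(x, y) is a tensor product of a function of x and a function of y, and both factors are bounded continuous (hence Lebesgue integrable) on the rectangle, so Fubini's theorem applies:
  integral_R f d(m x m) = (integral_a1^b1 x^3 dx) * (integral_a2^b2 y dy).
Inner integral in x: integral_{2}^{5} x^3 dx = (5^4 - 2^4)/4
  = 609/4.
Inner integral in y: integral_{1}^{2} y dy = (2^2 - 1^2)/2
  = 3/2.
Product: (609/4) * (3/2) = 1827/8.

1827/8


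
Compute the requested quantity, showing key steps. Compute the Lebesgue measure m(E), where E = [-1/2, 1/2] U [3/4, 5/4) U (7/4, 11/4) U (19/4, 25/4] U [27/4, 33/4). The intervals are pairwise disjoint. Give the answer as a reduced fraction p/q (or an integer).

For pairwise disjoint intervals, m(union_i I_i) = sum_i m(I_i),
and m is invariant under swapping open/closed endpoints (single points have measure 0).
So m(E) = sum_i (b_i - a_i).
  I_1 has length 1/2 - (-1/2) = 1.
  I_2 has length 5/4 - 3/4 = 1/2.
  I_3 has length 11/4 - 7/4 = 1.
  I_4 has length 25/4 - 19/4 = 3/2.
  I_5 has length 33/4 - 27/4 = 3/2.
Summing:
  m(E) = 1 + 1/2 + 1 + 3/2 + 3/2 = 11/2.

11/2


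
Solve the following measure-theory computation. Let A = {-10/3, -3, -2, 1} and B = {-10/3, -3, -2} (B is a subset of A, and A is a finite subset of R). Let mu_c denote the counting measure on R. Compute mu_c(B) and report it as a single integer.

Counting measure assigns mu_c(E) = |E| (number of elements) when E is finite.
B has 3 element(s), so mu_c(B) = 3.

3


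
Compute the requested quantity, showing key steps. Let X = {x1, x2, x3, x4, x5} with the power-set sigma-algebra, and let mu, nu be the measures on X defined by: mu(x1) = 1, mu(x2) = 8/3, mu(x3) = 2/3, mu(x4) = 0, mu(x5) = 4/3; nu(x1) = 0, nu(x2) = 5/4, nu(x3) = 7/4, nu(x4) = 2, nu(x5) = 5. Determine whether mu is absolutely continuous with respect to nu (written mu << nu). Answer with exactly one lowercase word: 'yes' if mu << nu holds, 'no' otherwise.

mu << nu means: every nu-null measurable set is also mu-null; equivalently, for every atom x, if nu({x}) = 0 then mu({x}) = 0.
Checking each atom:
  x1: nu = 0, mu = 1 > 0 -> violates mu << nu.
  x2: nu = 5/4 > 0 -> no constraint.
  x3: nu = 7/4 > 0 -> no constraint.
  x4: nu = 2 > 0 -> no constraint.
  x5: nu = 5 > 0 -> no constraint.
The atom(s) x1 violate the condition (nu = 0 but mu > 0). Therefore mu is NOT absolutely continuous w.r.t. nu.

no


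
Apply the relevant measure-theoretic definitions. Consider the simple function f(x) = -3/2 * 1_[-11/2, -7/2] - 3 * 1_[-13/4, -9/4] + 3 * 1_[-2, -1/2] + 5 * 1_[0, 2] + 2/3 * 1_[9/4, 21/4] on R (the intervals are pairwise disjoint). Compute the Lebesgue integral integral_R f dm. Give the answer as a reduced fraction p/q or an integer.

For a simple function f = sum_i c_i * 1_{A_i} with disjoint A_i,
  integral f dm = sum_i c_i * m(A_i).
Lengths of the A_i:
  m(A_1) = -7/2 - (-11/2) = 2.
  m(A_2) = -9/4 - (-13/4) = 1.
  m(A_3) = -1/2 - (-2) = 3/2.
  m(A_4) = 2 - 0 = 2.
  m(A_5) = 21/4 - 9/4 = 3.
Contributions c_i * m(A_i):
  (-3/2) * (2) = -3.
  (-3) * (1) = -3.
  (3) * (3/2) = 9/2.
  (5) * (2) = 10.
  (2/3) * (3) = 2.
Total: -3 - 3 + 9/2 + 10 + 2 = 21/2.

21/2


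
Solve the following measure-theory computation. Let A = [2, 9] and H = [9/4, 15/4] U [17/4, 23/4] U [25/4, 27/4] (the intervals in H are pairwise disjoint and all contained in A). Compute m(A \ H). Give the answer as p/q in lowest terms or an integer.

The ambient interval has length m(A) = 9 - 2 = 7.
Since the holes are disjoint and sit inside A, by finite additivity
  m(H) = sum_i (b_i - a_i), and m(A \ H) = m(A) - m(H).
Computing the hole measures:
  m(H_1) = 15/4 - 9/4 = 3/2.
  m(H_2) = 23/4 - 17/4 = 3/2.
  m(H_3) = 27/4 - 25/4 = 1/2.
Summed: m(H) = 3/2 + 3/2 + 1/2 = 7/2.
So m(A \ H) = 7 - 7/2 = 7/2.

7/2


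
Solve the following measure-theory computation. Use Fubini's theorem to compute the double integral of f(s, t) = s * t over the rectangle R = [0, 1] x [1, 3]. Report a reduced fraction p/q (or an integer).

f(s, t) is a tensor product of a function of s and a function of t, and both factors are bounded continuous (hence Lebesgue integrable) on the rectangle, so Fubini's theorem applies:
  integral_R f d(m x m) = (integral_a1^b1 s ds) * (integral_a2^b2 t dt).
Inner integral in s: integral_{0}^{1} s ds = (1^2 - 0^2)/2
  = 1/2.
Inner integral in t: integral_{1}^{3} t dt = (3^2 - 1^2)/2
  = 4.
Product: (1/2) * (4) = 2.

2


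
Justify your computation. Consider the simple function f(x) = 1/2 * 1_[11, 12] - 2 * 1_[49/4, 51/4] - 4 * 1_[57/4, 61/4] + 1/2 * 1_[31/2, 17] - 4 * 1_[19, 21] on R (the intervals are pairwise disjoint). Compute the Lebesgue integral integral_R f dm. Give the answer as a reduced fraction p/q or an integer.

For a simple function f = sum_i c_i * 1_{A_i} with disjoint A_i,
  integral f dm = sum_i c_i * m(A_i).
Lengths of the A_i:
  m(A_1) = 12 - 11 = 1.
  m(A_2) = 51/4 - 49/4 = 1/2.
  m(A_3) = 61/4 - 57/4 = 1.
  m(A_4) = 17 - 31/2 = 3/2.
  m(A_5) = 21 - 19 = 2.
Contributions c_i * m(A_i):
  (1/2) * (1) = 1/2.
  (-2) * (1/2) = -1.
  (-4) * (1) = -4.
  (1/2) * (3/2) = 3/4.
  (-4) * (2) = -8.
Total: 1/2 - 1 - 4 + 3/4 - 8 = -47/4.

-47/4


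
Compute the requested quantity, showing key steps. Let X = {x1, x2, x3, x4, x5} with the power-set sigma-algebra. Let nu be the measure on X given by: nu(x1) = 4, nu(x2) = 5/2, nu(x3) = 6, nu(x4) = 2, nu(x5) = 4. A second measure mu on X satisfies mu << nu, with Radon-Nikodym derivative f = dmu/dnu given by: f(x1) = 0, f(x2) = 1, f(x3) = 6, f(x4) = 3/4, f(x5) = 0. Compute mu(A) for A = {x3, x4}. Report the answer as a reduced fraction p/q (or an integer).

By the defining property of the Radon-Nikodym derivative, for every measurable set A,
  mu(A) = integral_A f dnu.
Since nu is a discrete measure concentrated on the atoms of X, the integral over A reduces to the sum
  mu(A) = sum_{x in A} f(x) * nu({x}).
Computing each term:
  x3: f(x3) * nu(x3) = 6 * 6 = 36.
  x4: f(x4) * nu(x4) = 3/4 * 2 = 3/2.
Summing: mu(A) = 36 + 3/2 = 75/2.

75/2


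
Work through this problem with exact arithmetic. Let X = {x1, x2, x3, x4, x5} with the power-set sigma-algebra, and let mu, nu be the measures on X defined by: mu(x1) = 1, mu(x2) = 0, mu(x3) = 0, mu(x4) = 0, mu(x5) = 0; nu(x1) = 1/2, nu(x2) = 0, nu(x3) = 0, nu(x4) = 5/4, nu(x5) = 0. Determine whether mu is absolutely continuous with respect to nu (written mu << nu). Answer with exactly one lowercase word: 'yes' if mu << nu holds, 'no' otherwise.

mu << nu means: every nu-null measurable set is also mu-null; equivalently, for every atom x, if nu({x}) = 0 then mu({x}) = 0.
Checking each atom:
  x1: nu = 1/2 > 0 -> no constraint.
  x2: nu = 0, mu = 0 -> consistent with mu << nu.
  x3: nu = 0, mu = 0 -> consistent with mu << nu.
  x4: nu = 5/4 > 0 -> no constraint.
  x5: nu = 0, mu = 0 -> consistent with mu << nu.
No atom violates the condition. Therefore mu << nu.

yes


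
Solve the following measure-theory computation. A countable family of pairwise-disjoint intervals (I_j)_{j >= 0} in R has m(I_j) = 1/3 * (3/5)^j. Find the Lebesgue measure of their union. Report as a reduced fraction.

By countable additivity of the Lebesgue measure on pairwise disjoint measurable sets,
  m(union_{j >= 0} I_j) = sum_{j >= 0} m(I_j) = sum_{j >= 0} a * r^j,
  with a = 1/3 and r = 3/5.
Since 0 < r = 3/5 < 1, the geometric series converges:
  sum_{j >= 0} a * r^j = a / (1 - r).
  = 1/3 / (1 - 3/5)
  = 1/3 / (2/5)
  = 5/6.

5/6


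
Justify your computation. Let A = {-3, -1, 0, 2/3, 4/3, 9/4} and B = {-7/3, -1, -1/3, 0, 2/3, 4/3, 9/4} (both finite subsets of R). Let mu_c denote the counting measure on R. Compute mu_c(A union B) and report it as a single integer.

Counting measure on a finite set equals cardinality. By inclusion-exclusion, |A union B| = |A| + |B| - |A cap B|.
|A| = 6, |B| = 7, |A cap B| = 5.
So mu_c(A union B) = 6 + 7 - 5 = 8.

8


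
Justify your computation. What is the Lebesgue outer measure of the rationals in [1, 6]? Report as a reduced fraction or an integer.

Q cap [1, 6] is countable; list its elements as q_1, q_2, ... . Fix eps > 0 and cover the k-th point by an interval of length eps * 2^(-k). The cover has total length eps * sum_{k>=1} 2^(-k) = eps, so by definition of outer measure m*(Q cap [1, 6]) <= eps. Since eps was arbitrary and m* >= 0, the outer measure is 0.

0


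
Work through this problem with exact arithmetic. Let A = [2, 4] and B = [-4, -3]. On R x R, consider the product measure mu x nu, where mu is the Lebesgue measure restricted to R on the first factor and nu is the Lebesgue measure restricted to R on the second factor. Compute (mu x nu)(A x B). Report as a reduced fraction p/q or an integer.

For a measurable rectangle A x B, the product measure satisfies
  (mu x nu)(A x B) = mu(A) * nu(B).
  mu(A) = 2.
  nu(B) = 1.
  (mu x nu)(A x B) = 2 * 1 = 2.

2


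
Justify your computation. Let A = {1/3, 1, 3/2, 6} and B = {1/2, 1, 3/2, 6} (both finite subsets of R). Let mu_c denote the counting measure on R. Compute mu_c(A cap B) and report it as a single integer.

Counting measure on a finite set equals cardinality. mu_c(A cap B) = |A cap B| (elements appearing in both).
Enumerating the elements of A that also lie in B gives 3 element(s).
So mu_c(A cap B) = 3.

3


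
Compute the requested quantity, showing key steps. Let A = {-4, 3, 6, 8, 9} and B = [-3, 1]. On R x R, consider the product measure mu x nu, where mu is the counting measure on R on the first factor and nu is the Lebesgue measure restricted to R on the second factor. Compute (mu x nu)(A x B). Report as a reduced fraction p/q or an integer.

For a measurable rectangle A x B, the product measure satisfies
  (mu x nu)(A x B) = mu(A) * nu(B).
  mu(A) = 5.
  nu(B) = 4.
  (mu x nu)(A x B) = 5 * 4 = 20.

20


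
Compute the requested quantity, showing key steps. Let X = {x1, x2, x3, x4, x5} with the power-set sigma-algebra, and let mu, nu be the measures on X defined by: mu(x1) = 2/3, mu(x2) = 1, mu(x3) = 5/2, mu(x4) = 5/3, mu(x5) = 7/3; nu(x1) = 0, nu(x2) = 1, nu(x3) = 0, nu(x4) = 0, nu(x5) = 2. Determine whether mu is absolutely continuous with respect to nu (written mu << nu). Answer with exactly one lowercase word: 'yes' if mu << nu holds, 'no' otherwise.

mu << nu means: every nu-null measurable set is also mu-null; equivalently, for every atom x, if nu({x}) = 0 then mu({x}) = 0.
Checking each atom:
  x1: nu = 0, mu = 2/3 > 0 -> violates mu << nu.
  x2: nu = 1 > 0 -> no constraint.
  x3: nu = 0, mu = 5/2 > 0 -> violates mu << nu.
  x4: nu = 0, mu = 5/3 > 0 -> violates mu << nu.
  x5: nu = 2 > 0 -> no constraint.
The atom(s) x1, x3, x4 violate the condition (nu = 0 but mu > 0). Therefore mu is NOT absolutely continuous w.r.t. nu.

no


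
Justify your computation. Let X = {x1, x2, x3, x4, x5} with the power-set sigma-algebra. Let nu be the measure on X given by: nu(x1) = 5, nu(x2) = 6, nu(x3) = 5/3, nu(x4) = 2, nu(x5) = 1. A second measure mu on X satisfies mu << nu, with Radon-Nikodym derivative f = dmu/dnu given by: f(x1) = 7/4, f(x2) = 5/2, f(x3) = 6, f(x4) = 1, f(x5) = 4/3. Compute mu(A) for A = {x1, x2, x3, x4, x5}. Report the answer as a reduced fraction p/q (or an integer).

By the defining property of the Radon-Nikodym derivative, for every measurable set A,
  mu(A) = integral_A f dnu.
Since nu is a discrete measure concentrated on the atoms of X, the integral over A reduces to the sum
  mu(A) = sum_{x in A} f(x) * nu({x}).
Computing each term:
  x1: f(x1) * nu(x1) = 7/4 * 5 = 35/4.
  x2: f(x2) * nu(x2) = 5/2 * 6 = 15.
  x3: f(x3) * nu(x3) = 6 * 5/3 = 10.
  x4: f(x4) * nu(x4) = 1 * 2 = 2.
  x5: f(x5) * nu(x5) = 4/3 * 1 = 4/3.
Summing: mu(A) = 35/4 + 15 + 10 + 2 + 4/3 = 445/12.

445/12


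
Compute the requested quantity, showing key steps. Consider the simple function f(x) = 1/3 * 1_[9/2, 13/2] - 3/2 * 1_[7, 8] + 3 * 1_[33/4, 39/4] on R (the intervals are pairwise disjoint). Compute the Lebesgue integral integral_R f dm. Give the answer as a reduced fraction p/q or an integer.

For a simple function f = sum_i c_i * 1_{A_i} with disjoint A_i,
  integral f dm = sum_i c_i * m(A_i).
Lengths of the A_i:
  m(A_1) = 13/2 - 9/2 = 2.
  m(A_2) = 8 - 7 = 1.
  m(A_3) = 39/4 - 33/4 = 3/2.
Contributions c_i * m(A_i):
  (1/3) * (2) = 2/3.
  (-3/2) * (1) = -3/2.
  (3) * (3/2) = 9/2.
Total: 2/3 - 3/2 + 9/2 = 11/3.

11/3


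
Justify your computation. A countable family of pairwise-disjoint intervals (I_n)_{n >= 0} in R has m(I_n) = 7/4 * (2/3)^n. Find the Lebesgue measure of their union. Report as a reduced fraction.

By countable additivity of the Lebesgue measure on pairwise disjoint measurable sets,
  m(union_{n >= 0} I_n) = sum_{n >= 0} m(I_n) = sum_{n >= 0} a * r^n,
  with a = 7/4 and r = 2/3.
Since 0 < r = 2/3 < 1, the geometric series converges:
  sum_{n >= 0} a * r^n = a / (1 - r).
  = 7/4 / (1 - 2/3)
  = 7/4 / (1/3)
  = 21/4.

21/4


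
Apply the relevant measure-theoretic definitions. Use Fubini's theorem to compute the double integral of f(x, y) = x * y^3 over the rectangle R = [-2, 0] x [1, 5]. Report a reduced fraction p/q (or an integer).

f(x, y) is a tensor product of a function of x and a function of y, and both factors are bounded continuous (hence Lebesgue integrable) on the rectangle, so Fubini's theorem applies:
  integral_R f d(m x m) = (integral_a1^b1 x dx) * (integral_a2^b2 y^3 dy).
Inner integral in x: integral_{-2}^{0} x dx = (0^2 - (-2)^2)/2
  = -2.
Inner integral in y: integral_{1}^{5} y^3 dy = (5^4 - 1^4)/4
  = 156.
Product: (-2) * (156) = -312.

-312


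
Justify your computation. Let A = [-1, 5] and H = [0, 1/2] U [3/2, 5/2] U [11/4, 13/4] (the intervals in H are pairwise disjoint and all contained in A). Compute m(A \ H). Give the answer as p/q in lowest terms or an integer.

The ambient interval has length m(A) = 5 - (-1) = 6.
Since the holes are disjoint and sit inside A, by finite additivity
  m(H) = sum_i (b_i - a_i), and m(A \ H) = m(A) - m(H).
Computing the hole measures:
  m(H_1) = 1/2 - 0 = 1/2.
  m(H_2) = 5/2 - 3/2 = 1.
  m(H_3) = 13/4 - 11/4 = 1/2.
Summed: m(H) = 1/2 + 1 + 1/2 = 2.
So m(A \ H) = 6 - 2 = 4.

4


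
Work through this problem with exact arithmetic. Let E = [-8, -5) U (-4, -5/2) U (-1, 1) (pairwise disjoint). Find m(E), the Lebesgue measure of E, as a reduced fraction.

For pairwise disjoint intervals, m(union_i I_i) = sum_i m(I_i),
and m is invariant under swapping open/closed endpoints (single points have measure 0).
So m(E) = sum_i (b_i - a_i).
  I_1 has length -5 - (-8) = 3.
  I_2 has length -5/2 - (-4) = 3/2.
  I_3 has length 1 - (-1) = 2.
Summing:
  m(E) = 3 + 3/2 + 2 = 13/2.

13/2


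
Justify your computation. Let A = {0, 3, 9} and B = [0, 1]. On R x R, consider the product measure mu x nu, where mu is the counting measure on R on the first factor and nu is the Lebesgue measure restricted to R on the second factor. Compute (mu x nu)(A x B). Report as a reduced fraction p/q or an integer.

For a measurable rectangle A x B, the product measure satisfies
  (mu x nu)(A x B) = mu(A) * nu(B).
  mu(A) = 3.
  nu(B) = 1.
  (mu x nu)(A x B) = 3 * 1 = 3.

3


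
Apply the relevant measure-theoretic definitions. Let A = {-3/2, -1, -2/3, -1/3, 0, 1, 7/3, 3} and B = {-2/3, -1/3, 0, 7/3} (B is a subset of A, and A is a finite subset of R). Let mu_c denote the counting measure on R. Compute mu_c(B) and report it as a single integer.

Counting measure assigns mu_c(E) = |E| (number of elements) when E is finite.
B has 4 element(s), so mu_c(B) = 4.

4


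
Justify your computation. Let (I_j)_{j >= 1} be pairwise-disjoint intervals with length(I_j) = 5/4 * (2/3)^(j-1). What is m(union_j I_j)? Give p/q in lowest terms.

By countable additivity of the Lebesgue measure on pairwise disjoint measurable sets,
  m(union_{j >= 1} I_j) = sum_{j >= 1} m(I_j) = sum_{j >= 1} a * r^(j-1),
  with a = 5/4 and r = 2/3.
Since 0 < r = 2/3 < 1, the geometric series converges:
  sum_{j >= 1} a * r^(j-1) = a / (1 - r).
  = 5/4 / (1 - 2/3)
  = 5/4 / (1/3)
  = 15/4.

15/4


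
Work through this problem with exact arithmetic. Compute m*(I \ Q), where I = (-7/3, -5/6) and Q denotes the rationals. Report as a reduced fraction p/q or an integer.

The interval I = (-7/3, -5/6) has m(I) = -5/6 - (-7/3) = 3/2 (endpoints are measure-zero, so open/closed/half-open agree). Write I = (I cap Q) u (I \ Q). The rationals in I are countable, so m*(I cap Q) = 0 (cover each rational by intervals whose total length is arbitrarily small). By countable subadditivity m*(I) <= m*(I cap Q) + m*(I \ Q), hence m*(I \ Q) >= m(I) = 3/2. The reverse inequality m*(I \ Q) <= m*(I) = 3/2 is trivial since (I \ Q) is a subset of I. Therefore m*(I \ Q) = 3/2.

3/2


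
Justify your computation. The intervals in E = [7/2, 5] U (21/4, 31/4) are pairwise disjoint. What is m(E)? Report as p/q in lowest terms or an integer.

For pairwise disjoint intervals, m(union_i I_i) = sum_i m(I_i),
and m is invariant under swapping open/closed endpoints (single points have measure 0).
So m(E) = sum_i (b_i - a_i).
  I_1 has length 5 - 7/2 = 3/2.
  I_2 has length 31/4 - 21/4 = 5/2.
Summing:
  m(E) = 3/2 + 5/2 = 4.

4


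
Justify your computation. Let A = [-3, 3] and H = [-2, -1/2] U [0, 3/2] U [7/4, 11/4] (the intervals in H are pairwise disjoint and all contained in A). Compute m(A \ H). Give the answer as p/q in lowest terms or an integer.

The ambient interval has length m(A) = 3 - (-3) = 6.
Since the holes are disjoint and sit inside A, by finite additivity
  m(H) = sum_i (b_i - a_i), and m(A \ H) = m(A) - m(H).
Computing the hole measures:
  m(H_1) = -1/2 - (-2) = 3/2.
  m(H_2) = 3/2 - 0 = 3/2.
  m(H_3) = 11/4 - 7/4 = 1.
Summed: m(H) = 3/2 + 3/2 + 1 = 4.
So m(A \ H) = 6 - 4 = 2.

2


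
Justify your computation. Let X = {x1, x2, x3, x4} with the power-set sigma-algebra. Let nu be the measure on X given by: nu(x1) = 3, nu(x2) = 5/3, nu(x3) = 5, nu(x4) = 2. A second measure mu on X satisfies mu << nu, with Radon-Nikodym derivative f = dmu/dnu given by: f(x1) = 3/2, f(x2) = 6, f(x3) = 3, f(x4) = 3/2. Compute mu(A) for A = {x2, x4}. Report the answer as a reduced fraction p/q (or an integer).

By the defining property of the Radon-Nikodym derivative, for every measurable set A,
  mu(A) = integral_A f dnu.
Since nu is a discrete measure concentrated on the atoms of X, the integral over A reduces to the sum
  mu(A) = sum_{x in A} f(x) * nu({x}).
Computing each term:
  x2: f(x2) * nu(x2) = 6 * 5/3 = 10.
  x4: f(x4) * nu(x4) = 3/2 * 2 = 3.
Summing: mu(A) = 10 + 3 = 13.

13


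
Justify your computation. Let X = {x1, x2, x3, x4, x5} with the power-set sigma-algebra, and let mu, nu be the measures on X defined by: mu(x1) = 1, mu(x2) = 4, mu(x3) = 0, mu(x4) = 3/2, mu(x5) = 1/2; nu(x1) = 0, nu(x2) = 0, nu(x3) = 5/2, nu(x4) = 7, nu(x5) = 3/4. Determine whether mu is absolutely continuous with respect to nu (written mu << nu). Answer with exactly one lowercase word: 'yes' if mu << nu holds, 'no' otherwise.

mu << nu means: every nu-null measurable set is also mu-null; equivalently, for every atom x, if nu({x}) = 0 then mu({x}) = 0.
Checking each atom:
  x1: nu = 0, mu = 1 > 0 -> violates mu << nu.
  x2: nu = 0, mu = 4 > 0 -> violates mu << nu.
  x3: nu = 5/2 > 0 -> no constraint.
  x4: nu = 7 > 0 -> no constraint.
  x5: nu = 3/4 > 0 -> no constraint.
The atom(s) x1, x2 violate the condition (nu = 0 but mu > 0). Therefore mu is NOT absolutely continuous w.r.t. nu.

no


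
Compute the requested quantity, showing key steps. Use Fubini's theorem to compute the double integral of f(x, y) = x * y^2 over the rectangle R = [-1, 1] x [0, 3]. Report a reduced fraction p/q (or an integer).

f(x, y) is a tensor product of a function of x and a function of y, and both factors are bounded continuous (hence Lebesgue integrable) on the rectangle, so Fubini's theorem applies:
  integral_R f d(m x m) = (integral_a1^b1 x dx) * (integral_a2^b2 y^2 dy).
Inner integral in x: integral_{-1}^{1} x dx = (1^2 - (-1)^2)/2
  = 0.
Inner integral in y: integral_{0}^{3} y^2 dy = (3^3 - 0^3)/3
  = 9.
Product: (0) * (9) = 0.

0
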